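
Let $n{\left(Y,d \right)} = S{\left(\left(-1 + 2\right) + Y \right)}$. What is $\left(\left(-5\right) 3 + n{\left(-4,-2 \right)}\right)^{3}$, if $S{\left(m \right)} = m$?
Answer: $-5832$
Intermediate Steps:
$n{\left(Y,d \right)} = 1 + Y$ ($n{\left(Y,d \right)} = \left(-1 + 2\right) + Y = 1 + Y$)
$\left(\left(-5\right) 3 + n{\left(-4,-2 \right)}\right)^{3} = \left(\left(-5\right) 3 + \left(1 - 4\right)\right)^{3} = \left(-15 - 3\right)^{3} = \left(-18\right)^{3} = -5832$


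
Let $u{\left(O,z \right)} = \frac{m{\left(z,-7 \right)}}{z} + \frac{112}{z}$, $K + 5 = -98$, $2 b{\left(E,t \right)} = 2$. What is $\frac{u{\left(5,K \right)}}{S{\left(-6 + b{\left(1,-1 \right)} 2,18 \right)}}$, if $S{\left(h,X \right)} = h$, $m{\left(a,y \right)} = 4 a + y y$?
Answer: $- \frac{251}{412} \approx -0.60922$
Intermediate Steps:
$b{\left(E,t \right)} = 1$ ($b{\left(E,t \right)} = \frac{1}{2} \cdot 2 = 1$)
$m{\left(a,y \right)} = y^{2} + 4 a$ ($m{\left(a,y \right)} = 4 a + y^{2} = y^{2} + 4 a$)
$K = -103$ ($K = -5 - 98 = -103$)
$u{\left(O,z \right)} = \frac{112}{z} + \frac{49 + 4 z}{z}$ ($u{\left(O,z \right)} = \frac{\left(-7\right)^{2} + 4 z}{z} + \frac{112}{z} = \frac{49 + 4 z}{z} + \frac{112}{z} = \frac{112}{z} + \frac{49 + 4 z}{z}$)
$\frac{u{\left(5,K \right)}}{S{\left(-6 + b{\left(1,-1 \right)} 2,18 \right)}} = \frac{4 + \frac{161}{-103}}{-6 + 1 \cdot 2} = \frac{4 + 161 \left(- \frac{1}{103}\right)}{-6 + 2} = \frac{4 - \frac{161}{103}}{-4} = \frac{251}{103} \left(- \frac{1}{4}\right) = - \frac{251}{412}$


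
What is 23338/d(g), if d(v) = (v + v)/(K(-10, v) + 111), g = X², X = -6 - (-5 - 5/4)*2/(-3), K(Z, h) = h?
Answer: 90049673/3721 ≈ 24200.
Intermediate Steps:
X = -61/6 (X = -6 - (-5 - 5*¼)*2*(-1)/3 = -6 - (-5 - 5/4)*2*(-1)/3 = -6 - (-25/4*2)*(-1)/3 = -6 - (-25)*(-1)/(2*3) = -6 - 1*25/6 = -6 - 25/6 = -61/6 ≈ -10.167)
g = 3721/36 (g = (-61/6)² = 3721/36 ≈ 103.36)
d(v) = 2*v/(111 + v) (d(v) = (v + v)/(v + 111) = (2*v)/(111 + v) = 2*v/(111 + v))
23338/d(g) = 23338/((2*(3721/36)/(111 + 3721/36))) = 23338/((2*(3721/36)/(7717/36))) = 23338/((2*(3721/36)*(36/7717))) = 23338/(7442/7717) = 23338*(7717/7442) = 90049673/3721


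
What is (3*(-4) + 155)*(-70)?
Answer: -10010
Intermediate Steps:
(3*(-4) + 155)*(-70) = (-12 + 155)*(-70) = 143*(-70) = -10010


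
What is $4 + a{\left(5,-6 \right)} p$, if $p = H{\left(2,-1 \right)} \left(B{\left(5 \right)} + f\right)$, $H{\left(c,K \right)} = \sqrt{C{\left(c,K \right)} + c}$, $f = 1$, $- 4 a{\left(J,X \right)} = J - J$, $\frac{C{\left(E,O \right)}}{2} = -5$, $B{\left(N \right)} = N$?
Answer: $4$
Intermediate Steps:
$C{\left(E,O \right)} = -10$ ($C{\left(E,O \right)} = 2 \left(-5\right) = -10$)
$a{\left(J,X \right)} = 0$ ($a{\left(J,X \right)} = - \frac{J - J}{4} = \left(- \frac{1}{4}\right) 0 = 0$)
$H{\left(c,K \right)} = \sqrt{-10 + c}$
$p = 12 i \sqrt{2}$ ($p = \sqrt{-10 + 2} \left(5 + 1\right) = \sqrt{-8} \cdot 6 = 2 i \sqrt{2} \cdot 6 = 12 i \sqrt{2} \approx 16.971 i$)
$4 + a{\left(5,-6 \right)} p = 4 + 0 \cdot 12 i \sqrt{2} = 4 + 0 = 4$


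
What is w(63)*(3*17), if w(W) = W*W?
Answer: 202419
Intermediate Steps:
w(W) = W**2
w(63)*(3*17) = 63**2*(3*17) = 3969*51 = 202419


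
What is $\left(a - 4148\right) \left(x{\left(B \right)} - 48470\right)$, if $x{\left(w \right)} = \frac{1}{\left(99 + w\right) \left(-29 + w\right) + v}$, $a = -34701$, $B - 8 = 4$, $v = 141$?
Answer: $\frac{3287737297229}{1746} \approx 1.883 \cdot 10^{9}$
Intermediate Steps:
$B = 12$ ($B = 8 + 4 = 12$)
$x{\left(w \right)} = \frac{1}{141 + \left(-29 + w\right) \left(99 + w\right)}$ ($x{\left(w \right)} = \frac{1}{\left(99 + w\right) \left(-29 + w\right) + 141} = \frac{1}{\left(-29 + w\right) \left(99 + w\right) + 141} = \frac{1}{141 + \left(-29 + w\right) \left(99 + w\right)}$)
$\left(a - 4148\right) \left(x{\left(B \right)} - 48470\right) = \left(-34701 - 4148\right) \left(\frac{1}{-2730 + 12^{2} + 70 \cdot 12} - 48470\right) = - 38849 \left(\frac{1}{-2730 + 144 + 840} - 48470\right) = - 38849 \left(\frac{1}{-1746} - 48470\right) = - 38849 \left(- \frac{1}{1746} - 48470\right) = \left(-38849\right) \left(- \frac{84628621}{1746}\right) = \frac{3287737297229}{1746}$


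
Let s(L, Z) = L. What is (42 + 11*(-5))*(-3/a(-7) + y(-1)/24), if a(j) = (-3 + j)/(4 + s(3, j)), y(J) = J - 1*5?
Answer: -481/20 ≈ -24.050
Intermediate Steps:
y(J) = -5 + J (y(J) = J - 5 = -5 + J)
a(j) = -3/7 + j/7 (a(j) = (-3 + j)/(4 + 3) = (-3 + j)/7 = (-3 + j)*(⅐) = -3/7 + j/7)
(42 + 11*(-5))*(-3/a(-7) + y(-1)/24) = (42 + 11*(-5))*(-3/(-3/7 + (⅐)*(-7)) + (-5 - 1)/24) = (42 - 55)*(-3/(-3/7 - 1) - 6*1/24) = -13*(-3/(-10/7) - ¼) = -13*(-3*(-7/10) - ¼) = -13*(21/10 - ¼) = -13*37/20 = -481/20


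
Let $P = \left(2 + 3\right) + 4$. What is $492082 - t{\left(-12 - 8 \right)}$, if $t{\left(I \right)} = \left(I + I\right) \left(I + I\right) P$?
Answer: $477682$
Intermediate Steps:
$P = 9$ ($P = 5 + 4 = 9$)
$t{\left(I \right)} = 36 I^{2}$ ($t{\left(I \right)} = \left(I + I\right) \left(I + I\right) 9 = 2 I 2 I 9 = 4 I^{2} \cdot 9 = 36 I^{2}$)
$492082 - t{\left(-12 - 8 \right)} = 492082 - 36 \left(-12 - 8\right)^{2} = 492082 - 36 \left(-20\right)^{2} = 492082 - 36 \cdot 400 = 492082 - 14400 = 477682$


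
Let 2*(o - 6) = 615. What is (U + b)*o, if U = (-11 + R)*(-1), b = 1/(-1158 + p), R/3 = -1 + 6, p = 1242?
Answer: -70015/56 ≈ -1250.3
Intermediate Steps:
R = 15 (R = 3*(-1 + 6) = 3*5 = 15)
o = 627/2 (o = 6 + (½)*615 = 6 + 615/2 = 627/2 ≈ 313.50)
b = 1/84 (b = 1/(-1158 + 1242) = 1/84 ≈ 0.011905)
U = -4 (U = (-11 + 15)*(-1) = 4*(-1) = -4)
(U + b)*o = (-4 + 1/84)*(627/2) = -335/84*627/2 = -70015/56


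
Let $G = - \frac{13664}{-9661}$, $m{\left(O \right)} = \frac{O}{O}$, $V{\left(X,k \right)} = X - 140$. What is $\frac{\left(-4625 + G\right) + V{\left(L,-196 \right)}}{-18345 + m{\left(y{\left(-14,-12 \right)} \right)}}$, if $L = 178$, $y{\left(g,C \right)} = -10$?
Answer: $\frac{44301343}{177221384} \approx 0.24998$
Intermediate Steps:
$V{\left(X,k \right)} = -140 + X$
$m{\left(O \right)} = 1$
$G = \frac{13664}{9661}$ ($G = \left(-13664\right) \left(- \frac{1}{9661}\right) = \frac{13664}{9661} \approx 1.4143$)
$\frac{\left(-4625 + G\right) + V{\left(L,-196 \right)}}{-18345 + m{\left(y{\left(-14,-12 \right)} \right)}} = \frac{\left(-4625 + \frac{13664}{9661}\right) + \left(-140 + 178\right)}{-18345 + 1} = \frac{- \frac{44668461}{9661} + 38}{-18344} = \left(- \frac{44301343}{9661}\right) \left(- \frac{1}{18344}\right) = \frac{44301343}{177221384}$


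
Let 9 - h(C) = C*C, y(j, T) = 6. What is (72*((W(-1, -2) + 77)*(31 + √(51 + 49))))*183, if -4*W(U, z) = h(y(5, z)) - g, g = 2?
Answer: 45513198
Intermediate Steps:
h(C) = 9 - C² (h(C) = 9 - C*C = 9 - C²)
W(U, z) = 29/4 (W(U, z) = -((9 - 1*6²) - 1*2)/4 = -((9 - 1*36) - 2)/4 = -((9 - 36) - 2)/4 = -(-27 - 2)/4 = -¼*(-29) = 29/4)
(72*((W(-1, -2) + 77)*(31 + √(51 + 49))))*183 = (72*((29/4 + 77)*(31 + √(51 + 49))))*183 = (72*(337*(31 + √100)/4))*183 = (72*(337*(31 + 10)/4))*183 = (72*((337/4)*41))*183 = (72*(13817/4))*183 = 248706*183 = 45513198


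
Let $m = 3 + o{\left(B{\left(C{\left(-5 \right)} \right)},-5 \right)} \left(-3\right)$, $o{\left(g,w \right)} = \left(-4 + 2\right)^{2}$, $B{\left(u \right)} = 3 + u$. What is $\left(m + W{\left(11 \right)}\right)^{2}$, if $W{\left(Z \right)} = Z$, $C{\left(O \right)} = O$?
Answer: $4$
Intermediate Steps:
$o{\left(g,w \right)} = 4$ ($o{\left(g,w \right)} = \left(-2\right)^{2} = 4$)
$m = -9$ ($m = 3 + 4 \left(-3\right) = 3 - 12 = -9$)
$\left(m + W{\left(11 \right)}\right)^{2} = \left(-9 + 11\right)^{2} = 2^{2} = 4$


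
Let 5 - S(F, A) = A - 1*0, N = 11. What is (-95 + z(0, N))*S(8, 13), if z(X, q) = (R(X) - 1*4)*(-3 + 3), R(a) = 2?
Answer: 760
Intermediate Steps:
S(F, A) = 5 - A (S(F, A) = 5 - (A - 1*0) = 5 - (A + 0) = 5 - A)
z(X, q) = 0 (z(X, q) = (2 - 1*4)*(-3 + 3) = (2 - 4)*0 = -2*0 = 0)
(-95 + z(0, N))*S(8, 13) = (-95 + 0)*(5 - 1*13) = -95*(5 - 13) = -95*(-8) = 760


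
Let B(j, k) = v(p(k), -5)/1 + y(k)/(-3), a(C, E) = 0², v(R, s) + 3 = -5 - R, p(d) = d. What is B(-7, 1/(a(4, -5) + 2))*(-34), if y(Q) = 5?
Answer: 1037/3 ≈ 345.67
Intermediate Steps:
v(R, s) = -8 - R (v(R, s) = -3 + (-5 - R) = -8 - R)
a(C, E) = 0
B(j, k) = -29/3 - k (B(j, k) = (-8 - k)/1 + 5/(-3) = (-8 - k)*1 + 5*(-⅓) = (-8 - k) - 5/3 = -29/3 - k)
B(-7, 1/(a(4, -5) + 2))*(-34) = (-29/3 - 1/(0 + 2))*(-34) = (-29/3 - 1/2)*(-34) = (-29/3 - 1*½)*(-34) = (-29/3 - ½)*(-34) = -61/6*(-34) = 1037/3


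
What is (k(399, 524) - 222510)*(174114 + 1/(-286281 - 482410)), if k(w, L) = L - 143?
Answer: -29729715322161717/768691 ≈ -3.8676e+10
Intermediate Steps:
k(w, L) = -143 + L
(k(399, 524) - 222510)*(174114 + 1/(-286281 - 482410)) = ((-143 + 524) - 222510)*(174114 + 1/(-286281 - 482410)) = (381 - 222510)*(174114 + 1/(-768691)) = -222129*(174114 - 1/768691) = -222129*133839864773/768691 = -29729715322161717/768691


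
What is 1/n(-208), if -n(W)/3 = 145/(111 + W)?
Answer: 97/435 ≈ 0.22299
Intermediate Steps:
n(W) = -435/(111 + W)
1/n(-208) = 1/(-435/(111 - 208)) = 1/(-435/(-97)) = 1/(-435*(-1/97)) = 1/(435/97) = 97/435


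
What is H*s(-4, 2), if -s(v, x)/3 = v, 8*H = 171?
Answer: 513/2 ≈ 256.50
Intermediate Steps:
H = 171/8 (H = (⅛)*171 = 171/8 ≈ 21.375)
s(v, x) = -3*v
H*s(-4, 2) = 171*(-3*(-4))/8 = (171/8)*12 = 513/2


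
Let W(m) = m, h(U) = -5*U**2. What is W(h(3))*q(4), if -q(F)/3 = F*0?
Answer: 0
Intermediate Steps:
q(F) = 0 (q(F) = -3*F*0 = -3*0 = 0)
W(h(3))*q(4) = -5*3**2*0 = -5*9*0 = -45*0 = 0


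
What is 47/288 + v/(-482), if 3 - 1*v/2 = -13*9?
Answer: -23233/69408 ≈ -0.33473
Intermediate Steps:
v = 240 (v = 6 - (-26)*9 = 6 - 2*(-117) = 6 + 234 = 240)
47/288 + v/(-482) = 47/288 + 240/(-482) = 47*(1/288) + 240*(-1/482) = 47/288 - 120/241 = -23233/69408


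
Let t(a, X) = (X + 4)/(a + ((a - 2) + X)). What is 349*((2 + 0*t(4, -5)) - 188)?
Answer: -64914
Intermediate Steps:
t(a, X) = (4 + X)/(-2 + X + 2*a) (t(a, X) = (4 + X)/(a + ((-2 + a) + X)) = (4 + X)/(a + (-2 + X + a)) = (4 + X)/(-2 + X + 2*a))
349*((2 + 0*t(4, -5)) - 188) = 349*((2 + 0*((4 - 5)/(-2 - 5 + 2*4))) - 188) = 349*((2 + 0*(-1/(-2 - 5 + 8))) - 188) = 349*((2 + 0*(-1/1)) - 188) = 349*((2 + 0*(1*(-1))) - 188) = 349*((2 + 0*(-1)) - 188) = 349*((2 + 0) - 188) = 349*(2 - 188) = 349*(-186) = -64914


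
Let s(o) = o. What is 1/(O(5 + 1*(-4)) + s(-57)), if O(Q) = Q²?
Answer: -1/56 ≈ -0.017857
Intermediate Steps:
1/(O(5 + 1*(-4)) + s(-57)) = 1/((5 + 1*(-4))² - 57) = 1/((5 - 4)² - 57) = 1/(1² - 57) = 1/(1 - 57) = 1/(-56) = -1/56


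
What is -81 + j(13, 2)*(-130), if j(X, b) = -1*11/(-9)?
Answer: -2159/9 ≈ -239.89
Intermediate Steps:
j(X, b) = 11/9 (j(X, b) = -11*(-⅑) = 11/9)
-81 + j(13, 2)*(-130) = -81 + (11/9)*(-130) = -81 - 1430/9 = -2159/9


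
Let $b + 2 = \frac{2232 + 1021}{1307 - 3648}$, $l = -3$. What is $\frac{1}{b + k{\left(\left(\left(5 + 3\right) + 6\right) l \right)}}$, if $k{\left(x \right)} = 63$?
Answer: $\frac{2341}{139548} \approx 0.016776$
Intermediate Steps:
$b = - \frac{7935}{2341}$ ($b = -2 + \frac{2232 + 1021}{1307 - 3648} = -2 + \frac{3253}{-2341} = -2 + 3253 \left(- \frac{1}{2341}\right) = -2 - \frac{3253}{2341} = - \frac{7935}{2341} \approx -3.3896$)
$\frac{1}{b + k{\left(\left(\left(5 + 3\right) + 6\right) l \right)}} = \frac{1}{- \frac{7935}{2341} + 63} = \frac{1}{\frac{139548}{2341}} = \frac{2341}{139548}$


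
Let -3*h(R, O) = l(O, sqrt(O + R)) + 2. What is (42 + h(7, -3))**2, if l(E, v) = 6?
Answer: 13924/9 ≈ 1547.1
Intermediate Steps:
h(R, O) = -8/3 (h(R, O) = -(6 + 2)/3 = -1/3*8 = -8/3)
(42 + h(7, -3))**2 = (42 - 8/3)**2 = (118/3)**2 = 13924/9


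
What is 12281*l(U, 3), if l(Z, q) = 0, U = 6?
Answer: 0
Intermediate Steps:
12281*l(U, 3) = 12281*0 = 0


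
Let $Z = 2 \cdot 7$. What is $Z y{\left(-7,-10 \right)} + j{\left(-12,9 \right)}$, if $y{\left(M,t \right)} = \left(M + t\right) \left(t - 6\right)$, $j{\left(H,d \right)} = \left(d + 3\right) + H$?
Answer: $3808$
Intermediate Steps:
$j{\left(H,d \right)} = 3 + H + d$ ($j{\left(H,d \right)} = \left(3 + d\right) + H = 3 + H + d$)
$y{\left(M,t \right)} = \left(-6 + t\right) \left(M + t\right)$ ($y{\left(M,t \right)} = \left(M + t\right) \left(-6 + t\right) = \left(-6 + t\right) \left(M + t\right)$)
$Z = 14$
$Z y{\left(-7,-10 \right)} + j{\left(-12,9 \right)} = 14 \left(\left(-10\right)^{2} - -42 - -60 - -70\right) + \left(3 - 12 + 9\right) = 14 \left(100 + 42 + 60 + 70\right) + 0 = 14 \cdot 272 + 0 = 3808 + 0 = 3808$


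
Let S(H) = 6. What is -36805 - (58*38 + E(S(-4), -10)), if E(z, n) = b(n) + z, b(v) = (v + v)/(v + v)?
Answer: -39016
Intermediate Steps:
b(v) = 1 (b(v) = (2*v)/((2*v)) = (2*v)*(1/(2*v)) = 1)
E(z, n) = 1 + z
-36805 - (58*38 + E(S(-4), -10)) = -36805 - (58*38 + (1 + 6)) = -36805 - (2204 + 7) = -36805 - 1*2211 = -36805 - 2211 = -39016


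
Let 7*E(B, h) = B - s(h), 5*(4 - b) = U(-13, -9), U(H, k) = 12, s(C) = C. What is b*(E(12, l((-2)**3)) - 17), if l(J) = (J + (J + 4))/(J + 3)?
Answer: -4376/175 ≈ -25.006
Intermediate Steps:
b = 8/5 (b = 4 - 1/5*12 = 4 - 12/5 = 8/5 ≈ 1.6000)
l(J) = (4 + 2*J)/(3 + J) (l(J) = (J + (4 + J))/(3 + J) = (4 + 2*J)/(3 + J))
E(B, h) = -h/7 + B/7 (E(B, h) = (B - h)/7 = -h/7 + B/7)
b*(E(12, l((-2)**3)) - 17) = 8*((-2*(2 + (-2)**3)/(7*(3 + (-2)**3)) + (1/7)*12) - 17)/5 = 8*((-2*(2 - 8)/(7*(3 - 8)) + 12/7) - 17)/5 = 8*((-2*(-6)/(7*(-5)) + 12/7) - 17)/5 = 8*((-2*(-1)*(-6)/(7*5) + 12/7) - 17)/5 = 8*((-1/7*12/5 + 12/7) - 17)/5 = 8*((-12/35 + 12/7) - 17)/5 = 8*(48/35 - 17)/5 = (8/5)*(-547/35) = -4376/175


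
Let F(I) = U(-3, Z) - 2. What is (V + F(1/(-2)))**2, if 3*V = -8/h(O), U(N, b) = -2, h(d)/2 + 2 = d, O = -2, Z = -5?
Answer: 121/9 ≈ 13.444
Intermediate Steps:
h(d) = -4 + 2*d
F(I) = -4 (F(I) = -2 - 2 = -4)
V = 1/3 (V = (-8/(-4 + 2*(-2)))/3 = (-8/(-4 - 4))/3 = (-8/(-8))/3 = (-8*(-1/8))/3 = (1/3)*1 = 1/3 ≈ 0.33333)
(V + F(1/(-2)))**2 = (1/3 - 4)**2 = (-11/3)**2 = 121/9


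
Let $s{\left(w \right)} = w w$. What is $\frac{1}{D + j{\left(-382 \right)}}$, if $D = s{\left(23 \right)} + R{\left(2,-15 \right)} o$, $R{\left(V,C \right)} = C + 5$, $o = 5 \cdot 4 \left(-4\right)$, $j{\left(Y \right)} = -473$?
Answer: $\frac{1}{856} \approx 0.0011682$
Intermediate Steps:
$o = -80$ ($o = 20 \left(-4\right) = -80$)
$R{\left(V,C \right)} = 5 + C$
$s{\left(w \right)} = w^{2}$
$D = 1329$ ($D = 23^{2} + \left(5 - 15\right) \left(-80\right) = 529 - -800 = 529 + 800 = 1329$)
$\frac{1}{D + j{\left(-382 \right)}} = \frac{1}{1329 - 473} = \frac{1}{856}$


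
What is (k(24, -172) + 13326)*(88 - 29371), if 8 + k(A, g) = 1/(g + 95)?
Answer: -30029277255/77 ≈ -3.8999e+8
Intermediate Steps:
k(A, g) = -8 + 1/(95 + g) (k(A, g) = -8 + 1/(g + 95) = -8 + 1/(95 + g))
(k(24, -172) + 13326)*(88 - 29371) = ((-759 - 8*(-172))/(95 - 172) + 13326)*(88 - 29371) = ((-759 + 1376)/(-77) + 13326)*(-29283) = (-1/77*617 + 13326)*(-29283) = (-617/77 + 13326)*(-29283) = (1025485/77)*(-29283) = -30029277255/77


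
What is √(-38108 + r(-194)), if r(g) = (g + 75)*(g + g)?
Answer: 24*√14 ≈ 89.800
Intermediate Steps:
r(g) = 2*g*(75 + g) (r(g) = (75 + g)*(2*g) = 2*g*(75 + g))
√(-38108 + r(-194)) = √(-38108 + 2*(-194)*(75 - 194)) = √(-38108 + 2*(-194)*(-119)) = √(-38108 + 46172) = √8064 = 24*√14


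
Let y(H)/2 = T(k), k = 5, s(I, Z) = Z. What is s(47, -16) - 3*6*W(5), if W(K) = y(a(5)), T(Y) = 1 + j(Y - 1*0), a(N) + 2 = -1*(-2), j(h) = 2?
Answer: -124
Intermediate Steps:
a(N) = 0 (a(N) = -2 - 1*(-2) = -2 + 2 = 0)
T(Y) = 3 (T(Y) = 1 + 2 = 3)
y(H) = 6 (y(H) = 2*3 = 6)
W(K) = 6
s(47, -16) - 3*6*W(5) = -16 - 3*6*6 = -16 - 18*6 = -16 - 1*108 = -16 - 108 = -124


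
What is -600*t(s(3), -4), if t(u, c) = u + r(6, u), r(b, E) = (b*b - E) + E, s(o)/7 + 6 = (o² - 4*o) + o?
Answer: 3600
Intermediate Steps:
s(o) = -42 - 21*o + 7*o² (s(o) = -42 + 7*((o² - 4*o) + o) = -42 + 7*(o² - 3*o) = -42 + (-21*o + 7*o²) = -42 - 21*o + 7*o²)
r(b, E) = b² (r(b, E) = (b² - E) + E = b²)
t(u, c) = 36 + u (t(u, c) = u + 6² = u + 36 = 36 + u)
-600*t(s(3), -4) = -600*(36 + (-42 - 21*3 + 7*3²)) = -600*(36 + (-42 - 63 + 7*9)) = -600*(36 + (-42 - 63 + 63)) = -600*(36 - 42) = -600*(-6) = 3600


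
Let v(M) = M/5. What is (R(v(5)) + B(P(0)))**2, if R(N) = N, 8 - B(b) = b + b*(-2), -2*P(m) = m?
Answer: 81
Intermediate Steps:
P(m) = -m/2
v(M) = M/5 (v(M) = M*(1/5) = M/5)
B(b) = 8 + b (B(b) = 8 - (b + b*(-2)) = 8 - (b - 2*b) = 8 - (-1)*b = 8 + b)
(R(v(5)) + B(P(0)))**2 = ((1/5)*5 + (8 - 1/2*0))**2 = (1 + (8 + 0))**2 = (1 + 8)**2 = 9**2 = 81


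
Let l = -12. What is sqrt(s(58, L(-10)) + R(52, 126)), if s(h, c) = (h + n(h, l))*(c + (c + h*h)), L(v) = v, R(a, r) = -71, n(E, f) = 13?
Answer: sqrt(237353) ≈ 487.19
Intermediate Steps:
s(h, c) = (13 + h)*(h**2 + 2*c) (s(h, c) = (h + 13)*(c + (c + h*h)) = (13 + h)*(c + (c + h**2)) = (13 + h)*(h**2 + 2*c))
sqrt(s(58, L(-10)) + R(52, 126)) = sqrt((58**3 + 13*58**2 + 26*(-10) + 2*(-10)*58) - 71) = sqrt((195112 + 13*3364 - 260 - 1160) - 71) = sqrt((195112 + 43732 - 260 - 1160) - 71) = sqrt(237424 - 71) = sqrt(237353)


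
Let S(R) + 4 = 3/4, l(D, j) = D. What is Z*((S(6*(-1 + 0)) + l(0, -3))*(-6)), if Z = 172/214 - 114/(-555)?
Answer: 389532/19795 ≈ 19.678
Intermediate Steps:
S(R) = -13/4 (S(R) = -4 + 3/4 = -4 + 3*(¼) = -4 + ¾ = -13/4)
Z = 19976/19795 (Z = 172*(1/214) - 114*(-1/555) = 86/107 + 38/185 = 19976/19795 ≈ 1.0091)
Z*((S(6*(-1 + 0)) + l(0, -3))*(-6)) = 19976*((-13/4 + 0)*(-6))/19795 = 19976*(-13/4*(-6))/19795 = (19976/19795)*(39/2) = 389532/19795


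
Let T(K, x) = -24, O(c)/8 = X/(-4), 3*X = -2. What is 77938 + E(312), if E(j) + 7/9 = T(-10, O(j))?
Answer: 701219/9 ≈ 77913.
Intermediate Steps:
X = -⅔ (X = (⅓)*(-2) = -⅔ ≈ -0.66667)
O(c) = 4/3 (O(c) = 8*(-⅔/(-4)) = 8*(-⅔*(-¼)) = 8*(⅙) = 4/3)
E(j) = -223/9 (E(j) = -7/9 - 24 = -223/9)
77938 + E(312) = 77938 - 223/9 = 701219/9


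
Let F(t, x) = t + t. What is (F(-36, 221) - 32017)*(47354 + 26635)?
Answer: -2374233021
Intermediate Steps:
F(t, x) = 2*t
(F(-36, 221) - 32017)*(47354 + 26635) = (2*(-36) - 32017)*(47354 + 26635) = (-72 - 32017)*73989 = -32089*73989 = -2374233021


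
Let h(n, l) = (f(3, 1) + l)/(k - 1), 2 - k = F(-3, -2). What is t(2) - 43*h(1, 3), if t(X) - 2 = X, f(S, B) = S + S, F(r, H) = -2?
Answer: -125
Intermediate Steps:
f(S, B) = 2*S
k = 4 (k = 2 - 1*(-2) = 2 + 2 = 4)
t(X) = 2 + X
h(n, l) = 2 + l/3 (h(n, l) = (2*3 + l)/(4 - 1) = (6 + l)/3 = (6 + l)*(⅓) = 2 + l/3)
t(2) - 43*h(1, 3) = (2 + 2) - 43*(2 + (⅓)*3) = 4 - 43*(2 + 1) = 4 - 43*3 = 4 - 129 = -125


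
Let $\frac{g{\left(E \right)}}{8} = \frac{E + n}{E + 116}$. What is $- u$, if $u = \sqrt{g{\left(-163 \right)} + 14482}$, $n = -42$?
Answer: $- \frac{\sqrt{32067818}}{47} \approx -120.49$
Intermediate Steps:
$g{\left(E \right)} = \frac{8 \left(-42 + E\right)}{116 + E}$ ($g{\left(E \right)} = 8 \frac{E - 42}{E + 116} = 8 \frac{-42 + E}{116 + E} = \frac{8 \left(-42 + E\right)}{116 + E}$)
$u = \frac{\sqrt{32067818}}{47}$ ($u = \sqrt{\frac{8 \left(-42 - 163\right)}{116 - 163} + 14482} = \sqrt{8 \frac{1}{-47} \left(-205\right) + 14482} = \sqrt{8 \left(- \frac{1}{47}\right) \left(-205\right) + 14482} = \sqrt{\frac{1640}{47} + 14482} = \sqrt{\frac{682294}{47}} = \frac{\sqrt{32067818}}{47} \approx 120.49$)
$- u = - \frac{\sqrt{32067818}}{47}$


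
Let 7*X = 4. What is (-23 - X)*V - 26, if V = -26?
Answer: 4108/7 ≈ 586.86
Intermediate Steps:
X = 4/7 (X = (⅐)*4 = 4/7 ≈ 0.57143)
(-23 - X)*V - 26 = (-23 - 1*4/7)*(-26) - 26 = (-23 - 4/7)*(-26) - 26 = -165/7*(-26) - 26 = 4290/7 - 26 = 4108/7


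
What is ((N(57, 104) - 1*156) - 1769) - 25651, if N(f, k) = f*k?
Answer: -21648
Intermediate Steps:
((N(57, 104) - 1*156) - 1769) - 25651 = ((57*104 - 1*156) - 1769) - 25651 = ((5928 - 156) - 1769) - 25651 = (5772 - 1769) - 25651 = 4003 - 25651 = -21648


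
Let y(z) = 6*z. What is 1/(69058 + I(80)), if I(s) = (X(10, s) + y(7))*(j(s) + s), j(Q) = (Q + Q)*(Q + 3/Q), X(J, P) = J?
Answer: 1/739130 ≈ 1.3529e-6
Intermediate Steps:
j(Q) = 2*Q*(Q + 3/Q) (j(Q) = (2*Q)*(Q + 3/Q) = 2*Q*(Q + 3/Q))
I(s) = 312 + 52*s + 104*s² (I(s) = (10 + 6*7)*((6 + 2*s²) + s) = (10 + 42)*(6 + s + 2*s²) = 52*(6 + s + 2*s²) = 312 + 52*s + 104*s²)
1/(69058 + I(80)) = 1/(69058 + (312 + 52*80 + 104*80²)) = 1/(69058 + (312 + 4160 + 104*6400)) = 1/(69058 + (312 + 4160 + 665600)) = 1/(69058 + 670072) = 1/739130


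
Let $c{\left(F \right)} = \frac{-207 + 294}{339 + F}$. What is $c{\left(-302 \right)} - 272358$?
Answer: $- \frac{10077159}{37} \approx -2.7236 \cdot 10^{5}$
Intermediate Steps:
$c{\left(F \right)} = \frac{87}{339 + F}$
$c{\left(-302 \right)} - 272358 = \frac{87}{339 - 302} - 272358 = \frac{87}{37} - 272358 = - \frac{10077159}{37}$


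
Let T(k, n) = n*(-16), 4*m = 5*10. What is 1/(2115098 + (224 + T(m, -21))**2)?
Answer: 1/2428698 ≈ 4.1174e-7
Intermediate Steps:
m = 25/2 (m = (5*10)/4 = (1/4)*50 = 25/2 ≈ 12.500)
T(k, n) = -16*n
1/(2115098 + (224 + T(m, -21))**2) = 1/(2115098 + (224 - 16*(-21))**2) = 1/(2115098 + (224 + 336)**2) = 1/(2115098 + 560**2) = 1/(2115098 + 313600) = 1/2428698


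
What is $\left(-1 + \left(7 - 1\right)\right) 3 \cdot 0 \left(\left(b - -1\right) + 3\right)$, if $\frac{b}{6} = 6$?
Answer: $0$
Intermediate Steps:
$b = 36$ ($b = 6 \cdot 6 = 36$)
$\left(-1 + \left(7 - 1\right)\right) 3 \cdot 0 \left(\left(b - -1\right) + 3\right) = \left(-1 + \left(7 - 1\right)\right) 3 \cdot 0 \left(\left(36 - -1\right) + 3\right) = \left(-1 + \left(7 - 1\right)\right) 0 \left(\left(36 + 1\right) + 3\right) = \left(-1 + 6\right) 0 \left(37 + 3\right) = 5 \cdot 0 \cdot 40 = 5 \cdot 0 = 0$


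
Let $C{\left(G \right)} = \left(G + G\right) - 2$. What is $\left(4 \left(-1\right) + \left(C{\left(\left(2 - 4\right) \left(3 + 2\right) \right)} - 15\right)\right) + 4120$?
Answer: $4079$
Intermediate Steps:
$C{\left(G \right)} = -2 + 2 G$ ($C{\left(G \right)} = 2 G - 2 = -2 + 2 G$)
$\left(4 \left(-1\right) + \left(C{\left(\left(2 - 4\right) \left(3 + 2\right) \right)} - 15\right)\right) + 4120 = \left(4 \left(-1\right) + \left(\left(-2 + 2 \left(2 - 4\right) \left(3 + 2\right)\right) - 15\right)\right) + 4120 = \left(-4 + \left(\left(-2 + 2 \left(\left(-2\right) 5\right)\right) - 15\right)\right) + 4120 = \left(-4 + \left(\left(-2 + 2 \left(-10\right)\right) - 15\right)\right) + 4120 = \left(-4 - 37\right) + 4120 = -41 + 4120 = 4079$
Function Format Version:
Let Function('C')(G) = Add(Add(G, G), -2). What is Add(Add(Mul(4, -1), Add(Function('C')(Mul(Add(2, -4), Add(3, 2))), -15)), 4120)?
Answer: 4079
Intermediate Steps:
Function('C')(G) = Add(-2, Mul(2, G)) (Function('C')(G) = Add(Mul(2, G), -2) = Add(-2, Mul(2, G)))
Add(Add(Mul(4, -1), Add(Function('C')(Mul(Add(2, -4), Add(3, 2))), -15)), 4120) = Add(Add(Mul(4, -1), Add(Add(-2, Mul(2, Mul(Add(2, -4), Add(3, 2)))), -15)), 4120) = Add(Add(-4, Add(Add(-2, Mul(2, Mul(-2, 5))), -15)), 4120) = Add(Add(-4, Add(Add(-2, Mul(2, -10)), -15)), 4120) = Add(Add(-4, Add(Add(-2, -20), -15)), 4120) = Add(Add(-4, Add(-22, -15)), 4120) = Add(Add(-4, -37), 4120) = Add(-41, 4120) = 4079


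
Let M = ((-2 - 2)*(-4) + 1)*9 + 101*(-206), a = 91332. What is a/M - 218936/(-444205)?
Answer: -36048445852/9174165865 ≈ -3.9293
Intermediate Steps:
M = -20653 (M = (-4*(-4) + 1)*9 - 20806 = (16 + 1)*9 - 20806 = 17*9 - 20806 = 153 - 20806 = -20653)
a/M - 218936/(-444205) = 91332/(-20653) - 218936/(-444205) = 91332*(-1/20653) - 218936*(-1/444205) = -91332/20653 + 218936/444205 = -36048445852/9174165865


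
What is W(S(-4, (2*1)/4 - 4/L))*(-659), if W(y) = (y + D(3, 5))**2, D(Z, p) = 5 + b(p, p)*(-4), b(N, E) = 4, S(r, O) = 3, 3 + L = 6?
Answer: -42176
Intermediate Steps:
L = 3 (L = -3 + 6 = 3)
D(Z, p) = -11 (D(Z, p) = 5 + 4*(-4) = 5 - 16 = -11)
W(y) = (-11 + y)**2 (W(y) = (y - 11)**2 = (-11 + y)**2)
W(S(-4, (2*1)/4 - 4/L))*(-659) = (-11 + 3)**2*(-659) = (-8)**2*(-659) = 64*(-659) = -42176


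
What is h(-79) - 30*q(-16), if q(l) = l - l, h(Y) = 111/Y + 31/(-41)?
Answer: -7000/3239 ≈ -2.1612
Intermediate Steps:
h(Y) = -31/41 + 111/Y (h(Y) = 111/Y + 31*(-1/41) = 111/Y - 31/41 = -31/41 + 111/Y)
q(l) = 0
h(-79) - 30*q(-16) = (-31/41 + 111/(-79)) - 30*0 = (-31/41 + 111*(-1/79)) - 1*0 = (-31/41 - 111/79) + 0 = -7000/3239 + 0 = -7000/3239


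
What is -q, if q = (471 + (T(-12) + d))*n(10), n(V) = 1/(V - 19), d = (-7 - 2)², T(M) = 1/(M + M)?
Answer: 13247/216 ≈ 61.329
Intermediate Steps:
T(M) = 1/(2*M)
d = 81 (d = (-9)² = 81)
n(V) = 1/(-19 + V)
q = -13247/216 (q = (471 + ((½)/(-12) + 81))/(-19 + 10) = (471 + ((½)*(-1/12) + 81))/(-9) = (471 + (-1/24 + 81))*(-⅑) = (471 + 1943/24)*(-⅑) = (13247/24)*(-⅑) = -13247/216 ≈ -61.329)
-q = -1*(-13247/216) = 13247/216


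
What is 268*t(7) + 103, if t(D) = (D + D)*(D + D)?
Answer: 52631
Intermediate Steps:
t(D) = 4*D² (t(D) = (2*D)*(2*D) = 4*D²)
268*t(7) + 103 = 268*(4*7²) + 103 = 268*(4*49) + 103 = 268*196 + 103 = 52528 + 103 = 52631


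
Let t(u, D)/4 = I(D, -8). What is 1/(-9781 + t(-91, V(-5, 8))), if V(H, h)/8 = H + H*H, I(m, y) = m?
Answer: -1/9141 ≈ -0.00010940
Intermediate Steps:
V(H, h) = 8*H + 8*H² (V(H, h) = 8*(H + H*H) = 8*(H + H²) = 8*H + 8*H²)
t(u, D) = 4*D
1/(-9781 + t(-91, V(-5, 8))) = 1/(-9781 + 4*(8*(-5)*(1 - 5))) = 1/(-9781 + 4*(8*(-5)*(-4))) = 1/(-9781 + 4*160) = 1/(-9781 + 640) = 1/(-9141) = -1/9141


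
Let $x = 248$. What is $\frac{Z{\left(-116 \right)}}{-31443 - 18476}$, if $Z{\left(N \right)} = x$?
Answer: $- \frac{248}{49919} \approx -0.004968$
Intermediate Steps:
$Z{\left(N \right)} = 248$
$\frac{Z{\left(-116 \right)}}{-31443 - 18476} = \frac{248}{-31443 - 18476} = \frac{248}{-49919} = 248 \left(- \frac{1}{49919}\right) = - \frac{248}{49919}$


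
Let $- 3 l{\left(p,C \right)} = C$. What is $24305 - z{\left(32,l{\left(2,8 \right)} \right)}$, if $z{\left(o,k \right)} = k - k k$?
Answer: $\frac{218833}{9} \approx 24315.0$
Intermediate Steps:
$l{\left(p,C \right)} = - \frac{C}{3}$
$z{\left(o,k \right)} = k - k^{2}$
$24305 - z{\left(32,l{\left(2,8 \right)} \right)} = 24305 - \left(- \frac{1}{3}\right) 8 \left(1 - \left(- \frac{1}{3}\right) 8\right) = 24305 - - \frac{8 \left(1 - - \frac{8}{3}\right)}{3} = 24305 - - \frac{8 \left(1 + \frac{8}{3}\right)}{3} = 24305 - \left(- \frac{8}{3}\right) \frac{11}{3} = 24305 - - \frac{88}{9} = 24305 + \frac{88}{9} = \frac{218833}{9}$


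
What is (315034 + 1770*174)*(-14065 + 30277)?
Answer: 10100302968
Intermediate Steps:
(315034 + 1770*174)*(-14065 + 30277) = (315034 + 307980)*16212 = 623014*16212 = 10100302968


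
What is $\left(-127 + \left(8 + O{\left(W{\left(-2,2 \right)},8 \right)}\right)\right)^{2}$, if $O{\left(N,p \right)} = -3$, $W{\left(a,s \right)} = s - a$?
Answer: $14884$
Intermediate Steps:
$\left(-127 + \left(8 + O{\left(W{\left(-2,2 \right)},8 \right)}\right)\right)^{2} = \left(-127 + \left(8 - 3\right)\right)^{2} = \left(-127 + 5\right)^{2} = \left(-122\right)^{2} = 14884$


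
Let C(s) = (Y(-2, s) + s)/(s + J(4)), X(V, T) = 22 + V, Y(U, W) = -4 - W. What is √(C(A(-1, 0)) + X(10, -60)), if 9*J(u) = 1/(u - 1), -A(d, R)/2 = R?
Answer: 2*I*√19 ≈ 8.7178*I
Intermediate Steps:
A(d, R) = -2*R
J(u) = 1/(9*(-1 + u)) (J(u) = 1/(9*(u - 1)) = 1/(9*(-1 + u)))
C(s) = -4/(1/27 + s) (C(s) = ((-4 - s) + s)/(s + 1/(9*(-1 + 4))) = -4/(s + (⅑)/3) = -4/(s + (⅑)*(⅓)) = -4/(s + 1/27) = -4/(1/27 + s))
√(C(A(-1, 0)) + X(10, -60)) = √(-108/(1 + 27*(-2*0)) + (22 + 10)) = √(-108/(1 + 27*0) + 32) = √(-108/(1 + 0) + 32) = √(-108/1 + 32) = √(-108*1 + 32) = √(-108 + 32) = √(-76) = 2*I*√19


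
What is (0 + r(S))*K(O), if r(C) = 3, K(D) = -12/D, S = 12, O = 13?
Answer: -36/13 ≈ -2.7692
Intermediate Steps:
(0 + r(S))*K(O) = (0 + 3)*(-12/13) = 3*(-12*1/13) = 3*(-12/13) = -36/13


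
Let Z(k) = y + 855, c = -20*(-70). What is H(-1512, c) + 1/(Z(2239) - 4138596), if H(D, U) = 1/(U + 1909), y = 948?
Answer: 459276/1520960893 ≈ 0.00030196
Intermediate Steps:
c = 1400
Z(k) = 1803 (Z(k) = 948 + 855 = 1803)
H(D, U) = 1/(1909 + U)
H(-1512, c) + 1/(Z(2239) - 4138596) = 1/(1909 + 1400) + 1/(1803 - 4138596) = 1/3309 + 1/(-4136793) = 1/3309 - 1/4136793 = 459276/1520960893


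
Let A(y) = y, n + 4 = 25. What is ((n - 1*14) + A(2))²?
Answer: 81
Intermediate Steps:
n = 21 (n = -4 + 25 = 21)
((n - 1*14) + A(2))² = ((21 - 1*14) + 2)² = ((21 - 14) + 2)² = (7 + 2)² = 9² = 81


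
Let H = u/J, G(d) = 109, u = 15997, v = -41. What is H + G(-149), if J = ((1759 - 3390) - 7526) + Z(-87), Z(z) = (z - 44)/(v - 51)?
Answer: 90340393/842313 ≈ 107.25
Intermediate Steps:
Z(z) = 11/23 - z/92 (Z(z) = (z - 44)/(-41 - 51) = (-44 + z)/(-92) = (-44 + z)*(-1/92) = 11/23 - z/92)
J = -842313/92 (J = ((1759 - 3390) - 7526) + (11/23 - 1/92*(-87)) = (-1631 - 7526) + (11/23 + 87/92) = -9157 + 131/92 = -842313/92 ≈ -9155.6)
H = -1471724/842313 (H = 15997/(-842313/92) = 15997*(-92/842313) = -1471724/842313 ≈ -1.7472)
H + G(-149) = -1471724/842313 + 109 = 90340393/842313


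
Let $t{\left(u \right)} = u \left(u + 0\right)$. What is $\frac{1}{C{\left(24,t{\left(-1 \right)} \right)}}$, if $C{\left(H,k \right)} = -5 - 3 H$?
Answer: $- \frac{1}{77} \approx -0.012987$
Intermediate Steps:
$t{\left(u \right)} = u^{2}$ ($t{\left(u \right)} = u u = u^{2}$)
$\frac{1}{C{\left(24,t{\left(-1 \right)} \right)}} = \frac{1}{-5 - 72} = \frac{1}{-77} = - \frac{1}{77}$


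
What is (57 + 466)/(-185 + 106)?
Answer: -523/79 ≈ -6.6203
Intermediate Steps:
(57 + 466)/(-185 + 106) = 523/(-79) = 523*(-1/79) = -523/79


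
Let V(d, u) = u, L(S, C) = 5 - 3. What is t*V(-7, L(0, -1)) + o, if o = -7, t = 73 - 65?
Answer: 9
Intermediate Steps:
L(S, C) = 2
t = 8
t*V(-7, L(0, -1)) + o = 8*2 - 7 = 16 - 7 = 9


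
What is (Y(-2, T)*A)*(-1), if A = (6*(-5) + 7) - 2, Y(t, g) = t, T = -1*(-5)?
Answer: -50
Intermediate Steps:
T = 5
A = -25 (A = (-30 + 7) - 2 = -23 - 2 = -25)
(Y(-2, T)*A)*(-1) = -2*(-25)*(-1) = 50*(-1) = -50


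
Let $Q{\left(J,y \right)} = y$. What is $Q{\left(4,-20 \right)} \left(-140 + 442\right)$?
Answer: $-6040$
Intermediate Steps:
$Q{\left(4,-20 \right)} \left(-140 + 442\right) = - 20 \left(-140 + 442\right) = \left(-20\right) 302 = -6040$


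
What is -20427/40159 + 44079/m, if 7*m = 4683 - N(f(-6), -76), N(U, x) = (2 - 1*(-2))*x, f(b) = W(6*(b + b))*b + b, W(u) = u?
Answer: 12289310478/200272933 ≈ 61.363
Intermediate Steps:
f(b) = b + 12*b**2 (f(b) = (6*(b + b))*b + b = (6*(2*b))*b + b = (12*b)*b + b = 12*b**2 + b = b + 12*b**2)
N(U, x) = 4*x (N(U, x) = (2 + 2)*x = 4*x)
m = 4987/7 (m = (4683 - 4*(-76))/7 = (4683 - 1*(-304))/7 = (4683 + 304)/7 = (1/7)*4987 = 4987/7 ≈ 712.43)
-20427/40159 + 44079/m = -20427/40159 + 44079/(4987/7) = -20427*1/40159 + 44079*(7/4987) = -20427/40159 + 308553/4987 = 12289310478/200272933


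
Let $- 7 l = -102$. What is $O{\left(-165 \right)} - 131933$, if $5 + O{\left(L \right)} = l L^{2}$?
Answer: $\frac{1853384}{7} \approx 2.6477 \cdot 10^{5}$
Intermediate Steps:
$l = \frac{102}{7}$ ($l = \left(- \frac{1}{7}\right) \left(-102\right) = \frac{102}{7} \approx 14.571$)
$O{\left(L \right)} = -5 + \frac{102 L^{2}}{7}$
$O{\left(-165 \right)} - 131933 = \left(-5 + \frac{102 \left(-165\right)^{2}}{7}\right) - 131933 = \left(-5 + \frac{102}{7} \cdot 27225\right) - 131933 = \left(-5 + \frac{2776950}{7}\right) - 131933 = \frac{2776915}{7} - 131933 = \frac{1853384}{7}$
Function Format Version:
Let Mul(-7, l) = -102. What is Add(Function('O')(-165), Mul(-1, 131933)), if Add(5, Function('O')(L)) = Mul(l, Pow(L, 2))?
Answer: Rational(1853384, 7) ≈ 2.6477e+5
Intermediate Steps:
l = Rational(102, 7) (l = Mul(Rational(-1, 7), -102) = Rational(102, 7) ≈ 14.571)
Function('O')(L) = Add(-5, Mul(Rational(102, 7), Pow(L, 2)))
Add(Function('O')(-165), Mul(-1, 131933)) = Add(Add(-5, Mul(Rational(102, 7), Pow(-165, 2))), Mul(-1, 131933)) = Add(Add(-5, Mul(Rational(102, 7), 27225)), -131933) = Add(Add(-5, Rational(2776950, 7)), -131933) = Add(Rational(2776915, 7), -131933) = Rational(1853384, 7)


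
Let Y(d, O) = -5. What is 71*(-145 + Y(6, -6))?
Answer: -10650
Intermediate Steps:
71*(-145 + Y(6, -6)) = 71*(-145 - 5) = 71*(-150) = -10650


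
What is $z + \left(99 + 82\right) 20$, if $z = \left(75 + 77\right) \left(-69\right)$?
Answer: $-6868$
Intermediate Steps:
$z = -10488$ ($z = 152 \left(-69\right) = -10488$)
$z + \left(99 + 82\right) 20 = -10488 + \left(99 + 82\right) 20 = -10488 + 181 \cdot 20 = -10488 + 3620 = -6868$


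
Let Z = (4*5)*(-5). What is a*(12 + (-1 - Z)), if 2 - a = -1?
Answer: 333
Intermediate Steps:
a = 3 (a = 2 - 1*(-1) = 2 + 1 = 3)
Z = -100 (Z = 20*(-5) = -100)
a*(12 + (-1 - Z)) = 3*(12 + (-1 - 1*(-100))) = 3*(12 + (-1 + 100)) = 3*(12 + 99) = 3*111 = 333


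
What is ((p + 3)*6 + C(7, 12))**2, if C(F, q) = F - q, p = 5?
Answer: 1849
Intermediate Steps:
((p + 3)*6 + C(7, 12))**2 = ((5 + 3)*6 + (7 - 1*12))**2 = (8*6 + (7 - 12))**2 = (48 - 5)**2 = 43**2 = 1849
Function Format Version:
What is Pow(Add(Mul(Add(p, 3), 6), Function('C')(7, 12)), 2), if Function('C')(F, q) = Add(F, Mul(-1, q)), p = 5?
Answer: 1849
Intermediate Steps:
Pow(Add(Mul(Add(p, 3), 6), Function('C')(7, 12)), 2) = Pow(Add(Mul(Add(5, 3), 6), Add(7, Mul(-1, 12))), 2) = Pow(Add(Mul(8, 6), Add(7, -12)), 2) = Pow(Add(48, -5), 2) = Pow(43, 2) = 1849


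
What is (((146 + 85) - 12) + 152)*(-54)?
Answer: -20034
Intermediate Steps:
(((146 + 85) - 12) + 152)*(-54) = ((231 - 12) + 152)*(-54) = (219 + 152)*(-54) = 371*(-54) = -20034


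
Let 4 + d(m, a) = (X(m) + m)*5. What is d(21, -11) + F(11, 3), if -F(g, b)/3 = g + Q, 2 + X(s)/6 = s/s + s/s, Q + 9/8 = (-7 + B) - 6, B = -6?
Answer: 1027/8 ≈ 128.38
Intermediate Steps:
Q = -161/8 (Q = -9/8 + ((-7 - 6) - 6) = -9/8 + (-13 - 6) = -9/8 - 19 = -161/8 ≈ -20.125)
X(s) = 0 (X(s) = -12 + 6*(s/s + s/s) = -12 + 6*(1 + 1) = -12 + 6*2 = -12 + 12 = 0)
F(g, b) = 483/8 - 3*g (F(g, b) = -3*(g - 161/8) = -3*(-161/8 + g) = 483/8 - 3*g)
d(m, a) = -4 + 5*m (d(m, a) = -4 + (0 + m)*5 = -4 + m*5 = -4 + 5*m)
d(21, -11) + F(11, 3) = (-4 + 5*21) + (483/8 - 3*11) = (-4 + 105) + (483/8 - 33) = 101 + 219/8 = 1027/8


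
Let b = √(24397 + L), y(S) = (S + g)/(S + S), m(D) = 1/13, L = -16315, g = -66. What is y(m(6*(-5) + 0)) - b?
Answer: -857/2 - 3*√898 ≈ -518.40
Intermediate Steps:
m(D) = 1/13
y(S) = (-66 + S)/(2*S) (y(S) = (S - 66)/(S + S) = (-66 + S)/((2*S)) = (-66 + S)*(1/(2*S)) = (-66 + S)/(2*S))
b = 3*√898 (b = √(24397 - 16315) = √8082 = 3*√898 ≈ 89.900)
y(m(6*(-5) + 0)) - b = (-66 + 1/13)/(2*(1/13)) - 3*√898 = (½)*13*(-857/13) - 3*√898 = -857/2 - 3*√898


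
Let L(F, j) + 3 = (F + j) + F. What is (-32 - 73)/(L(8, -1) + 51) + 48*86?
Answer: 12379/3 ≈ 4126.3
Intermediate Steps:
L(F, j) = -3 + j + 2*F (L(F, j) = -3 + ((F + j) + F) = -3 + (j + 2*F) = -3 + j + 2*F)
(-32 - 73)/(L(8, -1) + 51) + 48*86 = (-32 - 73)/((-3 - 1 + 2*8) + 51) + 48*86 = -105/((-3 - 1 + 16) + 51) + 4128 = -105/(12 + 51) + 4128 = -105/63 + 4128 = -105*1/63 + 4128 = -5/3 + 4128 = 12379/3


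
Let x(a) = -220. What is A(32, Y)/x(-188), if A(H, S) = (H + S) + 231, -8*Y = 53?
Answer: -2051/1760 ≈ -1.1653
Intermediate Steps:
Y = -53/8 (Y = -⅛*53 = -53/8 ≈ -6.6250)
A(H, S) = 231 + H + S
A(32, Y)/x(-188) = (231 + 32 - 53/8)/(-220) = (2051/8)*(-1/220) = -2051/1760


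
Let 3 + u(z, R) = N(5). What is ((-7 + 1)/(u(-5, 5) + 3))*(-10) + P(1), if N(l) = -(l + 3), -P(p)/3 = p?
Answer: -21/2 ≈ -10.500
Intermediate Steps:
P(p) = -3*p
N(l) = -3 - l (N(l) = -(3 + l) = -3 - l)
u(z, R) = -11 (u(z, R) = -3 + (-3 - 1*5) = -3 + (-3 - 5) = -3 - 8 = -11)
((-7 + 1)/(u(-5, 5) + 3))*(-10) + P(1) = ((-7 + 1)/(-11 + 3))*(-10) - 3*1 = -6/(-8)*(-10) - 3 = -6*(-⅛)*(-10) - 3 = (¾)*(-10) - 3 = -15/2 - 3 = -21/2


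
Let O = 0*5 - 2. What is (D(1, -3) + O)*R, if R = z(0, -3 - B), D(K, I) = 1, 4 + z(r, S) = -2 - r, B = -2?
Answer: 6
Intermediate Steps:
z(r, S) = -6 - r (z(r, S) = -4 + (-2 - r) = -6 - r)
R = -6 (R = -6 - 1*0 = -6 + 0 = -6)
O = -2 (O = 0 - 2 = -2)
(D(1, -3) + O)*R = (1 - 2)*(-6) = -1*(-6) = 6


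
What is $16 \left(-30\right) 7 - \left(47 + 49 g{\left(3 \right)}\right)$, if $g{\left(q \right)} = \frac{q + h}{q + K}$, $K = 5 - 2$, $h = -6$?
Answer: $- \frac{6765}{2} \approx -3382.5$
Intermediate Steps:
$K = 3$ ($K = 5 - 2 = 3$)
$g{\left(q \right)} = \frac{-6 + q}{3 + q}$ ($g{\left(q \right)} = \frac{q - 6}{q + 3} = \frac{-6 + q}{3 + q}$)
$16 \left(-30\right) 7 - \left(47 + 49 g{\left(3 \right)}\right) = 16 \left(-30\right) 7 - \left(47 + 49 \frac{-6 + 3}{3 + 3}\right) = \left(-480\right) 7 - \left(47 + 49 \cdot \frac{1}{6} \left(-3\right)\right) = -3360 - \left(47 + 49 \cdot \frac{1}{6} \left(-3\right)\right) = -3360 - \frac{45}{2} = - \frac{6765}{2}$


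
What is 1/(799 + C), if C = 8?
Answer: 1/807 ≈ 0.0012392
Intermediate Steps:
1/(799 + C) = 1/(799 + 8) = 1/807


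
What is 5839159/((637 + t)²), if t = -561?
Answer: 5839159/5776 ≈ 1010.9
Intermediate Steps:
5839159/((637 + t)²) = 5839159/((637 - 561)²) = 5839159/(76²) = 5839159/5776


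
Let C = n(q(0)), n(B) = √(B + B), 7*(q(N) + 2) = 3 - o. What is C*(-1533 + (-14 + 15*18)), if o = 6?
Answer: -1277*I*√238/7 ≈ -2814.4*I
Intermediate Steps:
q(N) = -17/7 (q(N) = -2 + (3 - 1*6)/7 = -2 + (3 - 6)/7 = -2 + (⅐)*(-3) = -2 - 3/7 = -17/7)
n(B) = √2*√B (n(B) = √(2*B) = √2*√B)
C = I*√238/7 (C = √2*√(-17/7) = √2*(I*√119/7) = I*√238/7 ≈ 2.2039*I)
C*(-1533 + (-14 + 15*18)) = (I*√238/7)*(-1533 + (-14 + 15*18)) = (I*√238/7)*(-1533 + (-14 + 270)) = (I*√238/7)*(-1533 + 256) = (I*√238/7)*(-1277) = -1277*I*√238/7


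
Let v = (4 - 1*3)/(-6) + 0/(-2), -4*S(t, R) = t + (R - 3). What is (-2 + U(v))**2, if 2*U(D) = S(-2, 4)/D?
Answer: 121/16 ≈ 7.5625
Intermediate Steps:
S(t, R) = 3/4 - R/4 - t/4 (S(t, R) = -(t + (R - 3))/4 = -(t + (-3 + R))/4 = -(-3 + R + t)/4 = 3/4 - R/4 - t/4)
v = -1/6 (v = (4 - 3)*(-1/6) + 0*(-1/2) = 1*(-1/6) + 0 = -1/6 + 0 = -1/6 ≈ -0.16667)
U(D) = 1/(8*D) (U(D) = ((3/4 - 1/4*4 - 1/4*(-2))/D)/2 = ((3/4 - 1 + 1/2)/D)/2 = (1/(4*D))/2 = 1/(8*D))
(-2 + U(v))**2 = (-2 + 1/(8*(-1/6)))**2 = (-2 + (1/8)*(-6))**2 = (-2 - 3/4)**2 = (-11/4)**2 = 121/16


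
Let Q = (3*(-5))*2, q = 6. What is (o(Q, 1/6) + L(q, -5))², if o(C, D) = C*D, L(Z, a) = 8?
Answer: 9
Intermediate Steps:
Q = -30 (Q = -15*2 = -30)
(o(Q, 1/6) + L(q, -5))² = (-30/6 + 8)² = (-30*⅙ + 8)² = (-5 + 8)² = 3² = 9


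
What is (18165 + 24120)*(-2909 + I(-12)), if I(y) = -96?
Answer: -127066425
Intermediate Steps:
(18165 + 24120)*(-2909 + I(-12)) = (18165 + 24120)*(-2909 - 96) = 42285*(-3005) = -127066425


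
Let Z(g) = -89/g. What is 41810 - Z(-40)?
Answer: 1672311/40 ≈ 41808.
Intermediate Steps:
41810 - Z(-40) = 41810 - (-89)/(-40) = 41810 - (-89)*(-1)/40 = 41810 - 1*89/40 = 41810 - 89/40 = 1672311/40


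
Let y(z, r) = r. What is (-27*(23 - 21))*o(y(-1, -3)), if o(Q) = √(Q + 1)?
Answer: -54*I*√2 ≈ -76.368*I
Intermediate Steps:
o(Q) = √(1 + Q)
(-27*(23 - 21))*o(y(-1, -3)) = (-27*(23 - 21))*√(1 - 3) = (-27*2)*√(-2) = -54*I*√2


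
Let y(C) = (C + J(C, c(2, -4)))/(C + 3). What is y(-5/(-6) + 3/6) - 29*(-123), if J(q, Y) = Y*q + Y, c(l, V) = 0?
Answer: 46375/13 ≈ 3567.3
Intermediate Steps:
J(q, Y) = Y + Y*q
y(C) = C/(3 + C) (y(C) = (C + 0*(1 + C))/(C + 3) = (C + 0)/(3 + C) = C/(3 + C))
y(-5/(-6) + 3/6) - 29*(-123) = (-5/(-6) + 3/6)/(3 + (-5/(-6) + 3/6)) - 29*(-123) = (-5*(-⅙) + 3*(⅙))/(3 + (-5*(-⅙) + 3*(⅙))) + 3567 = (⅚ + ½)/(3 + (⅚ + ½)) + 3567 = 4/(3*(3 + 4/3)) + 3567 = 4/(3*(13/3)) + 3567 = (4/3)*(3/13) + 3567 = 4/13 + 3567 = 46375/13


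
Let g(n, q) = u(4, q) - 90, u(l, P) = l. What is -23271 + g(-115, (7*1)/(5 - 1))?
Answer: -23357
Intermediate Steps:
g(n, q) = -86 (g(n, q) = 4 - 90 = -86)
-23271 + g(-115, (7*1)/(5 - 1)) = -23271 - 86 = -23357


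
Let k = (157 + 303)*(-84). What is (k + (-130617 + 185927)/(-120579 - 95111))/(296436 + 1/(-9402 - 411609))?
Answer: -350883909659601/2691871955451355 ≈ -0.13035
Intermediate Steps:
k = -38640 (k = 460*(-84) = -38640)
(k + (-130617 + 185927)/(-120579 - 95111))/(296436 + 1/(-9402 - 411609)) = (-38640 + (-130617 + 185927)/(-120579 - 95111))/(296436 + 1/(-9402 - 411609)) = (-38640 + 55310/(-215690))/(296436 + 1/(-421011)) = (-38640 + 55310*(-1/215690))/(296436 - 1/421011) = (-38640 - 5531/21569)/(124802816795/421011) = -833431691/21569*421011/124802816795 = -350883909659601/2691871955451355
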